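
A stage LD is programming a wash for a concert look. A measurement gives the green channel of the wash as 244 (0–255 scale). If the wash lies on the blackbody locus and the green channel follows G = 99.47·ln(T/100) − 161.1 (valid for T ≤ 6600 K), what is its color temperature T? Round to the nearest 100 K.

5900 K

ln t = (244 + 161.1) / 99.47 = 4.0726.
t = e^4.0726 = 58.709.
T = 100·t = 5871 K → 5900 K to the nearest 100 K.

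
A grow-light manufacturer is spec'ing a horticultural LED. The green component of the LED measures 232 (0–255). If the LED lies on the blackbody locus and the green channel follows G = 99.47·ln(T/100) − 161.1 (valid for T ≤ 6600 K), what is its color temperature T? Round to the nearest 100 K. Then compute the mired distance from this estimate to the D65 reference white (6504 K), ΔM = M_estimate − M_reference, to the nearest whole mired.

ln t = (232 + 161.1) / 99.47 = 3.9519.
t = e^3.9519 = 52.036.
T = 100·t = 5204 K → 5200 K to the nearest 100 K.
M_estimate = 10⁶/5200 = 192.31; M_reference = 10⁶/6504 = 153.75.
ΔM = 192.31 − 153.75 = 38.56 → +39 mireds.

+39 mireds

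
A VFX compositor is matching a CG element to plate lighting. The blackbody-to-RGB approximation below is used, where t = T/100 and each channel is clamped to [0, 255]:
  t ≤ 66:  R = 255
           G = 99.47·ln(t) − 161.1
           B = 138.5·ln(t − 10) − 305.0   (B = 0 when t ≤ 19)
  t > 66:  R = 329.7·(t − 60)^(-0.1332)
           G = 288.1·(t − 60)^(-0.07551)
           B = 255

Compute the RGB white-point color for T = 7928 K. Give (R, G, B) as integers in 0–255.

t = 7928/100 = 79.28; the t > 66 branch applies.
R = 329.7·(79.28 − 60)^(-0.1332) = 329.7·19.28^(-0.1332) = 329.7·0.67425 = 222.302.
G = 288.1·(79.28 − 60)^(-0.07551) = 288.1·19.28^(-0.07551) = 288.1·0.79976 = 230.412.
B = 255 by definition for t > 66.
Rounded: (222, 230, 255).

(222, 230, 255)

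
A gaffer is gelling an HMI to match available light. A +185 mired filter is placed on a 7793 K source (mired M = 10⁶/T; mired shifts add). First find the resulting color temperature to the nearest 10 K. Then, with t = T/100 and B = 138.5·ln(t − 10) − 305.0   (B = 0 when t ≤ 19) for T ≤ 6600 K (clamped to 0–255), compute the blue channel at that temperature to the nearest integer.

122

M_in = 10⁶/7793 = 128.32; M_out = 128.32 + (+185) = 313.32.
T_out = 10⁶/313.32 = 3191.6 K → 3190 K; t = 31.9.
B = 138.5·ln(31.9 − 10) − 305.0 = 138.5·ln 21.9 − 305.0 = 138.5·3.0865 − 305.0 = 122.478.
Rounded: 122.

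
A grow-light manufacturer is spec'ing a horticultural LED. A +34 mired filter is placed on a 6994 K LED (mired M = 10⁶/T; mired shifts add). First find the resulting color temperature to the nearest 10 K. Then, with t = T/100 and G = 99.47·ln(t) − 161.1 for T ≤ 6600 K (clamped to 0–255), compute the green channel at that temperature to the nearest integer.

240

M_in = 10⁶/6994 = 142.98; M_out = 142.98 + (+34) = 176.98.
T_out = 10⁶/176.98 = 5650.4 K → 5650 K; t = 56.5.
G = 99.47·ln 56.5 − 161.1 = 99.47·4.0342 − 161.1 = 240.186.
Rounded: 240.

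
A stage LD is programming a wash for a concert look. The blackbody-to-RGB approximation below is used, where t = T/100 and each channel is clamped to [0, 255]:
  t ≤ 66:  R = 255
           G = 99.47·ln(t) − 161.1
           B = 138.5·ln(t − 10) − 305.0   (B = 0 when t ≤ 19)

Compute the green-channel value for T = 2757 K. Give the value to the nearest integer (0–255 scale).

169

t = 2757/100 = 27.57; the t ≤ 66 branch applies.
G = 99.47·ln 27.57 − 161.1 = 99.47·3.3167 − 161.1 = 168.815.
Rounded: 169.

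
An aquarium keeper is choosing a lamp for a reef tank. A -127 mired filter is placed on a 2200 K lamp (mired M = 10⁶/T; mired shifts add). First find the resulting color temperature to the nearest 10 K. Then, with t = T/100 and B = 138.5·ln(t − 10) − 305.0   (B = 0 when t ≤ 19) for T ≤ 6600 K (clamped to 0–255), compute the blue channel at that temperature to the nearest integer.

M_in = 10⁶/2200 = 454.55; M_out = 454.55 + (-127) = 327.55.
T_out = 10⁶/327.55 = 3053.0 K → 3050 K; t = 30.5.
B = 138.5·ln(30.5 − 10) − 305.0 = 138.5·ln 20.5 − 305.0 = 138.5·3.0204 − 305.0 = 113.329.
Rounded: 113.

113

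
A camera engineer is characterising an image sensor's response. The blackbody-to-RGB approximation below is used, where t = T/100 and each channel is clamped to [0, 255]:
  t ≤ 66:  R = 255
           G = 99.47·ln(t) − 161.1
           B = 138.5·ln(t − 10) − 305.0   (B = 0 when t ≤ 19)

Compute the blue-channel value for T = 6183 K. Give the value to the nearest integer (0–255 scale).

242

t = 6183/100 = 61.83; the t ≤ 66 branch applies.
B = 138.5·ln(61.83 − 10) − 305.0 = 138.5·ln 51.83 − 305.0 = 138.5·3.9480 − 305.0 = 241.794.
Rounded: 242.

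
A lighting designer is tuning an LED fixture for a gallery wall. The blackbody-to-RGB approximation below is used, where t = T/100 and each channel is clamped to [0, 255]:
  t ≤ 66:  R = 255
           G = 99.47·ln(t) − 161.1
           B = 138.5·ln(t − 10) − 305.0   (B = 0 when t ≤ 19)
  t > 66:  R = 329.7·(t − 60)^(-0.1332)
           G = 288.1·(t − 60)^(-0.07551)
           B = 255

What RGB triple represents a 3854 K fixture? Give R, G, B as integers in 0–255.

R=255, G=202, B=159

t = 3854/100 = 38.54; the t ≤ 66 branch applies.
R = 255 by definition for t ≤ 66.
G = 99.47·ln 38.54 − 161.1 = 99.47·3.6517 − 161.1 = 202.134.
B = 138.5·ln(38.54 − 10) − 305.0 = 138.5·ln 28.54 − 305.0 = 138.5·3.3513 − 305.0 = 159.156.
Rounded: (255, 202, 159).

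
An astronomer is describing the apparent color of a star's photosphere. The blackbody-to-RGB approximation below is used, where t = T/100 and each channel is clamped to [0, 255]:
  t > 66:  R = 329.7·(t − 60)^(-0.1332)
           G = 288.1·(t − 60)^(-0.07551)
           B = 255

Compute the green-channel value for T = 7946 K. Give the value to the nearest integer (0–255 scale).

230

t = 7946/100 = 79.46; the t > 66 branch applies.
G = 288.1·(79.46 − 60)^(-0.07551) = 288.1·19.46^(-0.07551) = 288.1·0.79920 = 230.250.
Rounded: 230.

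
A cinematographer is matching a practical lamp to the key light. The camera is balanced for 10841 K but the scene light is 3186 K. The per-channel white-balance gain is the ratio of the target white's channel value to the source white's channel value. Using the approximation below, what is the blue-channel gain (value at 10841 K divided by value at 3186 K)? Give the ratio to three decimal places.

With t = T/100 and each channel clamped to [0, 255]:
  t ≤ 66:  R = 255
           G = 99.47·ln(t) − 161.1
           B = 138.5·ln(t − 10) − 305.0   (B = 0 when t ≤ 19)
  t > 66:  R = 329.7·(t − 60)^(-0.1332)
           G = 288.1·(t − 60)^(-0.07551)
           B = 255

2.086

At 3186 K (t = 31.86):
  B = 138.5·ln(31.86 − 10) − 305.0 = 138.5·ln 21.86 − 305.0 = 138.5·3.0847 − 305.0 = 122.225.
At 10841 K (t = 108.41):
  B = 255 by definition for t > 66.
Gain = 255.000 / 122.225 = 2.0863 → 2.086.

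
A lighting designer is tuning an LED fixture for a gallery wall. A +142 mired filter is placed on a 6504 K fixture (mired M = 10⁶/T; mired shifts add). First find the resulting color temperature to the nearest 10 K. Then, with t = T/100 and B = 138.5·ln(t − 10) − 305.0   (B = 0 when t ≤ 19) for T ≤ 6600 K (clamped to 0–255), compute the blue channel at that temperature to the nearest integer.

M_in = 10⁶/6504 = 153.75; M_out = 153.75 + (+142) = 295.75.
T_out = 10⁶/295.75 = 3381.2 K → 3380 K; t = 33.8.
B = 138.5·ln(33.8 − 10) − 305.0 = 138.5·ln 23.8 − 305.0 = 138.5·3.1697 − 305.0 = 134.001.
Rounded: 134.

134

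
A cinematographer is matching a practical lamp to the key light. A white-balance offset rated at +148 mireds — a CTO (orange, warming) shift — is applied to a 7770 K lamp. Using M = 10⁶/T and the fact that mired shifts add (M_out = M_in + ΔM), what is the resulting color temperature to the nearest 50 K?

3600 K

M_in = 10⁶/7770 = 128.70 mireds.
M_out = 128.70 + (+148) = 276.70 mireds.
T_out = 10⁶/276.70 = 3614.0 K → 3600 K.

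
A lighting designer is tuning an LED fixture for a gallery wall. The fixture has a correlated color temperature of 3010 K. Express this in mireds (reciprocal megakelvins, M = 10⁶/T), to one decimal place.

332.2 mireds

M = 10⁶ / 3010 = 332.226 → 332.2 mireds.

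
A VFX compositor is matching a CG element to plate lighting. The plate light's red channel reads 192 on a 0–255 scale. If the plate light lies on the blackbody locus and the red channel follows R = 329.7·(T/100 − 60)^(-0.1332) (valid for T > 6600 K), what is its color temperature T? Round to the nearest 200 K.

(t − 60)^(-0.1332) = 192/329.7 = 0.58235.
t − 60 = 0.58235^(1/-0.1332) = 0.58235^(-7.508) = 57.929, so t = 117.929.
T = 100·t = 11793 K → 11800 K to the nearest 200 K.

11800 K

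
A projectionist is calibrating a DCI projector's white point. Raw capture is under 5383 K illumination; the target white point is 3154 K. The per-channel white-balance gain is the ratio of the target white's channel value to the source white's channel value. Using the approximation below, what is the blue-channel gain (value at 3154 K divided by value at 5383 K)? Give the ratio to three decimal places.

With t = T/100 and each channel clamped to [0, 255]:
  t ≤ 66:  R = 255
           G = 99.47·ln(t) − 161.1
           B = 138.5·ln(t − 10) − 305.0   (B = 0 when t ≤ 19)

At 5383 K (t = 53.83):
  B = 138.5·ln(53.83 − 10) − 305.0 = 138.5·ln 43.83 − 305.0 = 138.5·3.7803 − 305.0 = 218.574.
At 3154 K (t = 31.54):
  B = 138.5·ln(31.54 − 10) − 305.0 = 138.5·ln 21.54 − 305.0 = 138.5·3.0699 − 305.0 = 120.183.
Gain = 120.183 / 218.574 = 0.5498 → 0.550.

0.550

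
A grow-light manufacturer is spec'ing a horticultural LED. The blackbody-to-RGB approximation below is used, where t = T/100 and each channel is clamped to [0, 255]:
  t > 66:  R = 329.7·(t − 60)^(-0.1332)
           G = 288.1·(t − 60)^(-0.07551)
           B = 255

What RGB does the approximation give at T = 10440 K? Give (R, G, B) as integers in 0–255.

t = 10440/100 = 104.4; the t > 66 branch applies.
R = 329.7·(104.4 − 60)^(-0.1332) = 329.7·44.4^(-0.1332) = 329.7·0.60335 = 198.924.
G = 288.1·(104.4 − 60)^(-0.07551) = 288.1·44.4^(-0.07551) = 288.1·0.75094 = 216.346.
B = 255 by definition for t > 66.
Rounded: (199, 216, 255).

(199, 216, 255)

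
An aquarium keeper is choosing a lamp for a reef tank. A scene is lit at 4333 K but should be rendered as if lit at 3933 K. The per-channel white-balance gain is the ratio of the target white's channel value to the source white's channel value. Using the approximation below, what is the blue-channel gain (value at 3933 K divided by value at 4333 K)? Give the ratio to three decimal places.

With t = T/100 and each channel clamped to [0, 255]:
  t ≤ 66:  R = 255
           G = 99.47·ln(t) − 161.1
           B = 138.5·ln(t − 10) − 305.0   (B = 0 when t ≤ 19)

0.902

At 4333 K (t = 43.33):
  B = 138.5·ln(43.33 − 10) − 305.0 = 138.5·ln 33.33 − 305.0 = 138.5·3.5065 − 305.0 = 180.644.
At 3933 K (t = 39.33):
  B = 138.5·ln(39.33 − 10) − 305.0 = 138.5·ln 29.33 − 305.0 = 138.5·3.3786 − 305.0 = 162.938.
Gain = 162.938 / 180.644 = 0.9020 → 0.902.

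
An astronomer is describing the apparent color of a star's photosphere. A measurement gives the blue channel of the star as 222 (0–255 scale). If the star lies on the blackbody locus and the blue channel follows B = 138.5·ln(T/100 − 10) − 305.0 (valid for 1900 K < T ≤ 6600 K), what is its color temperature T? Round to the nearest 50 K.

5500 K

ln(t − 10) = (222 + 305.0) / 138.5 = 3.8051.
t − 10 = e^3.8051 = 44.928, so t = 54.928.
T = 100·t = 5493 K → 5500 K to the nearest 50 K.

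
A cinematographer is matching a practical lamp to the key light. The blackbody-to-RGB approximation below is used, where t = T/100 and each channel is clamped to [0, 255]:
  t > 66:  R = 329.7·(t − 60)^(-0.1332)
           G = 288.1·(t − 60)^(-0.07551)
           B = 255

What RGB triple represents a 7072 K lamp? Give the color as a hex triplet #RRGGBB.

t = 7072/100 = 70.72; the t > 66 branch applies.
R = 329.7·(70.72 − 60)^(-0.1332) = 329.7·10.72^(-0.1332) = 329.7·0.72908 = 240.379.
G = 288.1·(70.72 − 60)^(-0.07551) = 288.1·10.72^(-0.07551) = 288.1·0.83601 = 240.854.
B = 255 by definition for t > 66.
Rounded: (240, 241, 255).
In hex: #F0F1FF.

#F0F1FF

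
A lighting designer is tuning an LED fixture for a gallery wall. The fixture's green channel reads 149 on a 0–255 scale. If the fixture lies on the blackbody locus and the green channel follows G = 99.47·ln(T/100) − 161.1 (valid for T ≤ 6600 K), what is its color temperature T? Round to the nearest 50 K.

2250 K

ln t = (149 + 161.1) / 99.47 = 3.1175.
t = e^3.1175 = 22.590.
T = 100·t = 2259 K → 2250 K to the nearest 50 K.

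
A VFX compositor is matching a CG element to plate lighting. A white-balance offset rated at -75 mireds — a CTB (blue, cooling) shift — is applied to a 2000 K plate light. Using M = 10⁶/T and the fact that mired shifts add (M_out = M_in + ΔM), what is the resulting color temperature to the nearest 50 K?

2350 K

M_in = 10⁶/2000 = 500.00 mireds.
M_out = 500.00 + (-75) = 425.00 mireds.
T_out = 10⁶/425.00 = 2352.9 K → 2350 K.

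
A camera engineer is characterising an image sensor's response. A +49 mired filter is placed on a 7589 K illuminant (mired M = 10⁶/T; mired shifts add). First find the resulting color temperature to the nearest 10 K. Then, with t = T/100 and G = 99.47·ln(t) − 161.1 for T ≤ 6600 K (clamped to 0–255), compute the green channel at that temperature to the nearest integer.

M_in = 10⁶/7589 = 131.77; M_out = 131.77 + (+49) = 180.77.
T_out = 10⁶/180.77 = 5531.9 K → 5530 K; t = 55.3.
G = 99.47·ln 55.3 − 161.1 = 99.47·4.0128 − 161.1 = 238.051.
Rounded: 238.

238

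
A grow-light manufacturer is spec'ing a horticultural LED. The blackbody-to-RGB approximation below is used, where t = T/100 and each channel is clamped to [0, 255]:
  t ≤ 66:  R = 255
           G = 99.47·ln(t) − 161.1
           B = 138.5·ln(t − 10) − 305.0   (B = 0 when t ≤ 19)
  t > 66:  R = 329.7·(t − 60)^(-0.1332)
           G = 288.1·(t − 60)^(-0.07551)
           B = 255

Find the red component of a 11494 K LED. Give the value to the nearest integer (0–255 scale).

t = 11494/100 = 114.94; the t > 66 branch applies.
R = 329.7·(114.94 − 60)^(-0.1332) = 329.7·54.94^(-0.1332) = 329.7·0.58647 = 193.360.
Rounded: 193.

193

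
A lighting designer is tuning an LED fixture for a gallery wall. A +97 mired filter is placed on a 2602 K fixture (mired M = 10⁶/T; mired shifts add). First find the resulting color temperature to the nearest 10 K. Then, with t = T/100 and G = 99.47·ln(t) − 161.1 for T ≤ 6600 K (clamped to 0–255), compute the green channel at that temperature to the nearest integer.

141

M_in = 10⁶/2602 = 384.32; M_out = 384.32 + (+97) = 481.32.
T_out = 10⁶/481.32 = 2077.6 K → 2080 K; t = 20.8.
G = 99.47·ln 20.8 − 161.1 = 99.47·3.0350 − 161.1 = 140.787.
Rounded: 141.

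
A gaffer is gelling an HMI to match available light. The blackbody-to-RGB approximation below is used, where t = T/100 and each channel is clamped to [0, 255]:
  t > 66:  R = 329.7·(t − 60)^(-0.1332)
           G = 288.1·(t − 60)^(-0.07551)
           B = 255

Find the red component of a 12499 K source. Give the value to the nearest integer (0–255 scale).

t = 12499/100 = 124.99; the t > 66 branch applies.
R = 329.7·(124.99 − 60)^(-0.1332) = 329.7·64.99^(-0.1332) = 329.7·0.57349 = 189.081.
Rounded: 189.

189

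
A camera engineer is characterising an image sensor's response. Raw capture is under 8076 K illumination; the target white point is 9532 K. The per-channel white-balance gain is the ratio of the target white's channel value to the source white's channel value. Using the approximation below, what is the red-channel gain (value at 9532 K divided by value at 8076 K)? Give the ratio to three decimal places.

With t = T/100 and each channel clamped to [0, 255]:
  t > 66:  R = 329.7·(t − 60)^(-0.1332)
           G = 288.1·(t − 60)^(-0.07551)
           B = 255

At 8076 K (t = 80.76):
  R = 329.7·(80.76 − 60)^(-0.1332) = 329.7·20.76^(-0.1332) = 329.7·0.66764 = 220.122.
At 9532 K (t = 95.32):
  R = 329.7·(95.32 − 60)^(-0.1332) = 329.7·35.32^(-0.1332) = 329.7·0.62202 = 205.080.
Gain = 205.080 / 220.122 = 0.9317 → 0.932.

0.932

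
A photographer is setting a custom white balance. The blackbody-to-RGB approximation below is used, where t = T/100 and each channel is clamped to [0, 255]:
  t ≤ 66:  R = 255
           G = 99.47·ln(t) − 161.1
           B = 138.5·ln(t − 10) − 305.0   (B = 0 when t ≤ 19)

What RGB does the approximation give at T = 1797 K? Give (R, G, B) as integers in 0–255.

(255, 126, 0)

t = 1797/100 = 17.97; the t ≤ 66 branch applies.
R = 255 by definition for t ≤ 66.
G = 99.47·ln 17.97 − 161.1 = 99.47·2.8887 − 161.1 = 126.239.
t = 17.97 ≤ 19, so B = 0.
Rounded: (255, 126, 0).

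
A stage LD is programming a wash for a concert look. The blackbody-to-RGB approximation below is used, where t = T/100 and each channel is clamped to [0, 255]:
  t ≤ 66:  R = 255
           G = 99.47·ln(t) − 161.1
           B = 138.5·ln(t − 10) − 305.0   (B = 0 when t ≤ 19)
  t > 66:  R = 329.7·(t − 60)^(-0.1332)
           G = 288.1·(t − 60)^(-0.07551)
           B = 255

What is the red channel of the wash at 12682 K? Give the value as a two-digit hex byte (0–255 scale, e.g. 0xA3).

t = 12682/100 = 126.82; the t > 66 branch applies.
R = 329.7·(126.82 − 60)^(-0.1332) = 329.7·66.82^(-0.1332) = 329.7·0.57138 = 188.383.
Rounded: 188; in hex, 0xBC.

0xBC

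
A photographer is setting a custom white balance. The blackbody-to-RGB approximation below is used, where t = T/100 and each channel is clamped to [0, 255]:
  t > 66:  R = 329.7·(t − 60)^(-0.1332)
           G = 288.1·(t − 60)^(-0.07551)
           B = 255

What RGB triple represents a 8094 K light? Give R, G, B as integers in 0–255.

R=220, G=229, B=255

t = 8094/100 = 80.94; the t > 66 branch applies.
R = 329.7·(80.94 − 60)^(-0.1332) = 329.7·20.94^(-0.1332) = 329.7·0.66688 = 219.869.
G = 288.1·(80.94 − 60)^(-0.07551) = 288.1·20.94^(-0.07551) = 288.1·0.79479 = 228.979.
B = 255 by definition for t > 66.
Rounded: (220, 229, 255).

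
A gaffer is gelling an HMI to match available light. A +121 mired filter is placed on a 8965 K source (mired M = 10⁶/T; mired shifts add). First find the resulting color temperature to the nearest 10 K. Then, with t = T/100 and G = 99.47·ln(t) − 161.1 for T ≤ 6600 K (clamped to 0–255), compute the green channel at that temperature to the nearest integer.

213

M_in = 10⁶/8965 = 111.54; M_out = 111.54 + (+121) = 232.54.
T_out = 10⁶/232.54 = 4300.2 K → 4300 K; t = 43.
G = 99.47·ln 43 − 161.1 = 99.47·3.7612 − 161.1 = 213.027.
Rounded: 213.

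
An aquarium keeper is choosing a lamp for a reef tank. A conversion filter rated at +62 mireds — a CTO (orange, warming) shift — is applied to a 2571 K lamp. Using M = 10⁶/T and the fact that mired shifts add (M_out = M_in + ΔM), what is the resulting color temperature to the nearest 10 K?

M_in = 10⁶/2571 = 388.95 mireds.
M_out = 388.95 + (+62) = 450.95 mireds.
T_out = 10⁶/450.95 = 2217.5 K → 2220 K.

2220 K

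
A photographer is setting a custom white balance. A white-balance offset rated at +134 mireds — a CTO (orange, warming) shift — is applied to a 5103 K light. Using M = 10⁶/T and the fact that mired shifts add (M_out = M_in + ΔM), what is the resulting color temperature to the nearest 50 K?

3050 K

M_in = 10⁶/5103 = 195.96 mireds.
M_out = 195.96 + (+134) = 329.96 mireds.
T_out = 10⁶/329.96 = 3030.6 K → 3050 K.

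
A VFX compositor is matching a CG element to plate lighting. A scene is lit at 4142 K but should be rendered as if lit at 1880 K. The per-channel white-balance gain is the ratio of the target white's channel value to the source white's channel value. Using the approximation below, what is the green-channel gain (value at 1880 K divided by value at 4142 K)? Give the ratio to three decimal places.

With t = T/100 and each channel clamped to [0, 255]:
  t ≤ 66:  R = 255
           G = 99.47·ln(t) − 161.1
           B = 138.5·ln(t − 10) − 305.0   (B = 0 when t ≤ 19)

At 4142 K (t = 41.42):
  G = 99.47·ln 41.42 − 161.1 = 99.47·3.7238 − 161.1 = 209.303.
At 1880 K (t = 18.8):
  G = 99.47·ln 18.8 − 161.1 = 99.47·2.9339 − 161.1 = 130.731.
Gain = 130.731 / 209.303 = 0.6246 → 0.625.

0.625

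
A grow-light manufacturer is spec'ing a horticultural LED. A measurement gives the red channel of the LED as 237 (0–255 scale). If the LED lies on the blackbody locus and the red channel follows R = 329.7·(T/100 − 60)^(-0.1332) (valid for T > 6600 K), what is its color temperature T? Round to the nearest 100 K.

(t − 60)^(-0.1332) = 237/329.7 = 0.71884.
t − 60 = 0.71884^(1/-0.1332) = 0.71884^(-7.508) = 11.922, so t = 71.922.
T = 100·t = 7192 K → 7200 K to the nearest 100 K.

7200 K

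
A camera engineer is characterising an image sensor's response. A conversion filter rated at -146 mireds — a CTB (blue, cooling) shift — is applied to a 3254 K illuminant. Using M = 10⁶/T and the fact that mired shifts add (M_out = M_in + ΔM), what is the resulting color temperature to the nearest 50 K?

6200 K

M_in = 10⁶/3254 = 307.31 mireds.
M_out = 307.31 + (-146) = 161.31 mireds.
T_out = 10⁶/161.31 = 6199.1 K → 6200 K.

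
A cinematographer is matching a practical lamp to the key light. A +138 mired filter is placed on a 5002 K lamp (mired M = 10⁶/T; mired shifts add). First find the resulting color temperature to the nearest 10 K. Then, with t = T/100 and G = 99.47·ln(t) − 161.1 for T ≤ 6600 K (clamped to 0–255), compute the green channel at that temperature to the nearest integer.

M_in = 10⁶/5002 = 199.92; M_out = 199.92 + (+138) = 337.92.
T_out = 10⁶/337.92 = 2959.3 K → 2960 K; t = 29.6.
G = 99.47·ln 29.6 − 161.1 = 99.47·3.3878 − 161.1 = 175.882.
Rounded: 176.

176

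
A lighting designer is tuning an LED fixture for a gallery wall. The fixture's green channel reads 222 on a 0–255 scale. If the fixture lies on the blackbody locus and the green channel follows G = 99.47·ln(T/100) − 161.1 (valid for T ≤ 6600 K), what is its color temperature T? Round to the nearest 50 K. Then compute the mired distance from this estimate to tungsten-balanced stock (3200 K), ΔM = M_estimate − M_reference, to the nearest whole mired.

-100 mireds

ln t = (222 + 161.1) / 99.47 = 3.8514.
t = e^3.8514 = 47.059.
T = 100·t = 4706 K → 4700 K to the nearest 50 K.
M_estimate = 10⁶/4700 = 212.77; M_reference = 10⁶/3200 = 312.50.
ΔM = 212.77 − 312.50 = -99.73 → -100 mireds.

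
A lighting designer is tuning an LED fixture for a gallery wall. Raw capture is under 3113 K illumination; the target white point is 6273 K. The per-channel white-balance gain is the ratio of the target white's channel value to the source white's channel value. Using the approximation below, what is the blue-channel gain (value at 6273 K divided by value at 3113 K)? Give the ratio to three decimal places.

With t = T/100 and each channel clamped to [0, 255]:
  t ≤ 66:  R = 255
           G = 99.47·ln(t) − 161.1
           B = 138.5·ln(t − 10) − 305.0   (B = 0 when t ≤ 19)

2.078

At 3113 K (t = 31.13):
  B = 138.5·ln(31.13 − 10) − 305.0 = 138.5·ln 21.13 − 305.0 = 138.5·3.0507 − 305.0 = 117.521.
At 6273 K (t = 62.73):
  B = 138.5·ln(62.73 − 10) − 305.0 = 138.5·ln 52.73 − 305.0 = 138.5·3.9652 − 305.0 = 244.178.
Gain = 244.178 / 117.521 = 2.0777 → 2.078.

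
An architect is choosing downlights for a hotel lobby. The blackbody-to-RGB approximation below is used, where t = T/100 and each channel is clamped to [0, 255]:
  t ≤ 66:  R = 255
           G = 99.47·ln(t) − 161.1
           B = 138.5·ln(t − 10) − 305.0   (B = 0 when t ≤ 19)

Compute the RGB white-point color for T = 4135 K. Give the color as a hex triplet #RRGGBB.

t = 4135/100 = 41.35; the t ≤ 66 branch applies.
R = 255 by definition for t ≤ 66.
G = 99.47·ln 41.35 − 161.1 = 99.47·3.7221 − 161.1 = 209.135.
B = 138.5·ln(41.35 − 10) − 305.0 = 138.5·ln 31.35 − 305.0 = 138.5·3.4452 − 305.0 = 172.162.
Rounded: (255, 209, 172).
In hex: #FFD1AC.

#FFD1AC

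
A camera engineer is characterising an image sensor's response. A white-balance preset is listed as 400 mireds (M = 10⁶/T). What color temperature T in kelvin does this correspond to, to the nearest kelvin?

2500 K

T = 10⁶ / 400 = 2500.00 K → 2500 K.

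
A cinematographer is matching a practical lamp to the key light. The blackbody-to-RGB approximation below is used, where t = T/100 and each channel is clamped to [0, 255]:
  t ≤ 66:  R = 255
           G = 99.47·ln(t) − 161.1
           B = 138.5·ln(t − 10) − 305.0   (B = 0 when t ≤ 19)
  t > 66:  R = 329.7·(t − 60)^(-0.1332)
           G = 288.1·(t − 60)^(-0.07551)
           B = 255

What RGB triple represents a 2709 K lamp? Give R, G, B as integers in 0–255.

t = 2709/100 = 27.09; the t ≤ 66 branch applies.
R = 255 by definition for t ≤ 66.
G = 99.47·ln 27.09 − 161.1 = 99.47·3.2992 − 161.1 = 167.068.
B = 138.5·ln(27.09 − 10) − 305.0 = 138.5·ln 17.09 − 305.0 = 138.5·2.8385 − 305.0 = 88.131.
Rounded: (255, 167, 88).

R=255, G=167, B=88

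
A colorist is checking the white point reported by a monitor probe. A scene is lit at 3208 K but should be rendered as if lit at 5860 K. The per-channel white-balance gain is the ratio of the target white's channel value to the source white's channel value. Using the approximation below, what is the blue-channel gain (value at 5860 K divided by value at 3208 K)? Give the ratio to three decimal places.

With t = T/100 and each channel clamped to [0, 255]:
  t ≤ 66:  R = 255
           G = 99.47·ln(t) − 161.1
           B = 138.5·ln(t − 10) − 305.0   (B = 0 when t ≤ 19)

At 3208 K (t = 32.08):
  B = 138.5·ln(32.08 − 10) − 305.0 = 138.5·ln 22.08 − 305.0 = 138.5·3.0947 − 305.0 = 123.612.
At 5860 K (t = 58.6):
  B = 138.5·ln(58.6 − 10) − 305.0 = 138.5·ln 48.6 − 305.0 = 138.5·3.8836 − 305.0 = 232.882.
Gain = 232.882 / 123.612 = 1.8840 → 1.884.

1.884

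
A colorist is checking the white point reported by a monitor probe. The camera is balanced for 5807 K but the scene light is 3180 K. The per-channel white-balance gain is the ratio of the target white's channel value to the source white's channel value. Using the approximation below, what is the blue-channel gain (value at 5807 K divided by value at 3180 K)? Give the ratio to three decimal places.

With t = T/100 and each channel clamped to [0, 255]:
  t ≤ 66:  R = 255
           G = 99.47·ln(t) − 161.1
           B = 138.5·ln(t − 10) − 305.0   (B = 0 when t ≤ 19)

1.899

At 3180 K (t = 31.8):
  B = 138.5·ln(31.8 − 10) − 305.0 = 138.5·ln 21.8 − 305.0 = 138.5·3.0819 − 305.0 = 121.845.
At 5807 K (t = 58.07):
  B = 138.5·ln(58.07 − 10) − 305.0 = 138.5·ln 48.07 − 305.0 = 138.5·3.8727 − 305.0 = 231.363.
Gain = 231.363 / 121.845 = 1.8988 → 1.899.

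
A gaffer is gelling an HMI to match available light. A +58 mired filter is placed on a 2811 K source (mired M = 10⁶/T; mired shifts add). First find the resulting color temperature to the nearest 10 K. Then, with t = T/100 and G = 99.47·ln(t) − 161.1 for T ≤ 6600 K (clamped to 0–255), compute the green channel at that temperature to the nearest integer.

M_in = 10⁶/2811 = 355.75; M_out = 355.75 + (+58) = 413.75.
T_out = 10⁶/413.75 = 2416.9 K → 2420 K; t = 24.2.
G = 99.47·ln 24.2 − 161.1 = 99.47·3.1864 − 161.1 = 155.846.
Rounded: 156.

156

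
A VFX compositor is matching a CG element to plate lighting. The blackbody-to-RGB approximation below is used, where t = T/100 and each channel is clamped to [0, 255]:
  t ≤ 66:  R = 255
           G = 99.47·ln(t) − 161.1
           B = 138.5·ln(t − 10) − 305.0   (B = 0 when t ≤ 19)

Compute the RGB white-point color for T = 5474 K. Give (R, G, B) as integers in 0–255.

(255, 237, 221)

t = 5474/100 = 54.74; the t ≤ 66 branch applies.
R = 255 by definition for t ≤ 66.
G = 99.47·ln 54.74 − 161.1 = 99.47·4.0026 − 161.1 = 237.038.
B = 138.5·ln(54.74 − 10) − 305.0 = 138.5·ln 44.74 − 305.0 = 138.5·3.8009 − 305.0 = 221.420.
Rounded: (255, 237, 221).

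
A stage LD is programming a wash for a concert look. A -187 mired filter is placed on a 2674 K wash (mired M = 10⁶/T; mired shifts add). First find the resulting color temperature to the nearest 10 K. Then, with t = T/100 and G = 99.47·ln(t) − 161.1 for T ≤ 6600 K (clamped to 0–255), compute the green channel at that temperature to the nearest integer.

235

M_in = 10⁶/2674 = 373.97; M_out = 373.97 + (-187) = 186.97.
T_out = 10⁶/186.97 = 5348.4 K → 5350 K; t = 53.5.
G = 99.47·ln 53.5 − 161.1 = 99.47·3.9797 − 161.1 = 234.759.
Rounded: 235.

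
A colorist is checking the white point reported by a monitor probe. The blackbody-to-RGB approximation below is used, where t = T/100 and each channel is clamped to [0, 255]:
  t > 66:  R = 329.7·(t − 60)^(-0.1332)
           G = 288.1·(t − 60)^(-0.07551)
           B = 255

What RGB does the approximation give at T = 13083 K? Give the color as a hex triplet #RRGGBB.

t = 13083/100 = 130.83; the t > 66 branch applies.
R = 329.7·(130.83 − 60)^(-0.1332) = 329.7·70.83^(-0.1332) = 329.7·0.56696 = 186.926.
G = 288.1·(130.83 − 60)^(-0.07551) = 288.1·70.83^(-0.07551) = 288.1·0.72492 = 208.849.
B = 255 by definition for t > 66.
Rounded: (187, 209, 255).
In hex: #BBD1FF.

#BBD1FF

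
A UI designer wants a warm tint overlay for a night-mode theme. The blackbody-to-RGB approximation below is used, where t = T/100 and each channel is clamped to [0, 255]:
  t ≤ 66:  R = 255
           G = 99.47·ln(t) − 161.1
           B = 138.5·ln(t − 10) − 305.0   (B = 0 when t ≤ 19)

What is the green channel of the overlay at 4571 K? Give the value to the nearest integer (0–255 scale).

219

t = 4571/100 = 45.71; the t ≤ 66 branch applies.
G = 99.47·ln 45.71 − 161.1 = 99.47·3.8223 − 161.1 = 219.106.
Rounded: 219.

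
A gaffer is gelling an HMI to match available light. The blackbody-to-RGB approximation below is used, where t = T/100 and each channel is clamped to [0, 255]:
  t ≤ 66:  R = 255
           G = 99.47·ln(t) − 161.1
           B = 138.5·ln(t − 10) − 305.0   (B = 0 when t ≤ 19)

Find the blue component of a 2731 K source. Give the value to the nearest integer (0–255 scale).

90

t = 2731/100 = 27.31; the t ≤ 66 branch applies.
B = 138.5·ln(27.31 − 10) − 305.0 = 138.5·ln 17.31 − 305.0 = 138.5·2.8513 − 305.0 = 89.903.
Rounded: 90.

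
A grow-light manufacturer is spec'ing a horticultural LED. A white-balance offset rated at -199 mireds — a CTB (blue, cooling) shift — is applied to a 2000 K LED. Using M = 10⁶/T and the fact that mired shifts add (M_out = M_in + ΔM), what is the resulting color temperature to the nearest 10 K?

3320 K

M_in = 10⁶/2000 = 500.00 mireds.
M_out = 500.00 + (-199) = 301.00 mireds.
T_out = 10⁶/301.00 = 3322.3 K → 3320 K.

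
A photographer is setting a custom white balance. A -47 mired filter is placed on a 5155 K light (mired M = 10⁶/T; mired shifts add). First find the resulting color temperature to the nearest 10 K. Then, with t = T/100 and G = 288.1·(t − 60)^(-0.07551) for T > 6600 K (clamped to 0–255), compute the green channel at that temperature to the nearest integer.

M_in = 10⁶/5155 = 193.99; M_out = 193.99 + (-47) = 146.99.
T_out = 10⁶/146.99 = 6803.3 K → 6800 K; t = 68.
G = 288.1·(68 − 60)^(-0.07551) = 288.1·8^(-0.07551) = 288.1·0.85469 = 246.236.
Rounded: 246.

246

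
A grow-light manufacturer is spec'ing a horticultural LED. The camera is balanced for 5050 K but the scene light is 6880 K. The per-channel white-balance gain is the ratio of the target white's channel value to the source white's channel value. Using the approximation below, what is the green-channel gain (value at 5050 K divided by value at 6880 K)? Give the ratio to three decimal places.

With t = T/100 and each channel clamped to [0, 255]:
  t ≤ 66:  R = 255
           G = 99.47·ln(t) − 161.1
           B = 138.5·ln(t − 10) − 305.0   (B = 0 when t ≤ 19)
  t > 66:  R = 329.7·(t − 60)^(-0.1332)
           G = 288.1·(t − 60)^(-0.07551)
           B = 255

0.937

At 6880 K (t = 68.8):
  G = 288.1·(68.8 − 60)^(-0.07551) = 288.1·8.8^(-0.07551) = 288.1·0.84856 = 244.470.
At 5050 K (t = 50.5):
  G = 99.47·ln 50.5 − 161.1 = 99.47·3.9220 − 161.1 = 229.019.
Gain = 229.019 / 244.470 = 0.9368 → 0.937.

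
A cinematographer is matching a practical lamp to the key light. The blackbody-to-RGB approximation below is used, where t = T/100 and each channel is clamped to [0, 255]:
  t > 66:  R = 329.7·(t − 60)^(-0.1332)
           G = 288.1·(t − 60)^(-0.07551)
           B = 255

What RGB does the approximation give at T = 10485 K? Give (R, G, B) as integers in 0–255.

t = 10485/100 = 104.85; the t > 66 branch applies.
R = 329.7·(104.85 − 60)^(-0.1332) = 329.7·44.85^(-0.1332) = 329.7·0.60254 = 198.657.
G = 288.1·(104.85 − 60)^(-0.07551) = 288.1·44.85^(-0.07551) = 288.1·0.75037 = 216.182.
B = 255 by definition for t > 66.
Rounded: (199, 216, 255).

(199, 216, 255)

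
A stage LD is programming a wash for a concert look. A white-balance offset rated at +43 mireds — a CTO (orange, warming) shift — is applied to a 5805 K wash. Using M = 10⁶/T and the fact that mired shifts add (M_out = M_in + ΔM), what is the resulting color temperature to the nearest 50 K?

4650 K

M_in = 10⁶/5805 = 172.27 mireds.
M_out = 172.27 + (+43) = 215.27 mireds.
T_out = 10⁶/215.27 = 4645.4 K → 4650 K.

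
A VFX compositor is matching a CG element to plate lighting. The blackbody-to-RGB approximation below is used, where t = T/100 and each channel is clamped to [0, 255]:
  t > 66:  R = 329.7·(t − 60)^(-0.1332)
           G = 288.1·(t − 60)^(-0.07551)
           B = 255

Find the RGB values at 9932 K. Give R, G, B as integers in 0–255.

t = 9932/100 = 99.32; the t > 66 branch applies.
R = 329.7·(99.32 − 60)^(-0.1332) = 329.7·39.32^(-0.1332) = 329.7·0.61319 = 202.170.
G = 288.1·(99.32 − 60)^(-0.07551) = 288.1·39.32^(-0.07551) = 288.1·0.75786 = 218.340.
B = 255 by definition for t > 66.
Rounded: (202, 218, 255).

R=202, G=218, B=255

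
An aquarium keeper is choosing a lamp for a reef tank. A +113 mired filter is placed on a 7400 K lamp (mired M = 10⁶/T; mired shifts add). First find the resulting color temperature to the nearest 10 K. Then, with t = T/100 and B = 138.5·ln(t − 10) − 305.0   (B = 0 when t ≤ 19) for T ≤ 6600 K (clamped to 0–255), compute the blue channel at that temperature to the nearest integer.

167

M_in = 10⁶/7400 = 135.14; M_out = 135.14 + (+113) = 248.14.
T_out = 10⁶/248.14 = 4030.1 K → 4030 K; t = 40.3.
B = 138.5·ln(40.3 − 10) − 305.0 = 138.5·ln 30.3 − 305.0 = 138.5·3.4111 − 305.0 = 167.444.
Rounded: 167.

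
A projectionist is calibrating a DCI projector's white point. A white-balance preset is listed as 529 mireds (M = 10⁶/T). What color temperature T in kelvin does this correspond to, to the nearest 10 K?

T = 10⁶ / 529 = 1890.36 K → 1890 K.

1890 K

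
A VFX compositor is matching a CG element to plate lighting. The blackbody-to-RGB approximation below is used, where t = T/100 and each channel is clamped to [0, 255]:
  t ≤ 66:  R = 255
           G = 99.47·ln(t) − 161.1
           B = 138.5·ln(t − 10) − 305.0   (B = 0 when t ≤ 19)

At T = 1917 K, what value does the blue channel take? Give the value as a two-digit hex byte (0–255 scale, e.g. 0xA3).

t = 1917/100 = 19.17; the t ≤ 66 branch applies.
B = 138.5·ln(19.17 − 10) − 305.0 = 138.5·ln 9.17 − 305.0 = 138.5·2.2159 − 305.0 = 1.907.
Rounded: 2; in hex, 0x02.

0x02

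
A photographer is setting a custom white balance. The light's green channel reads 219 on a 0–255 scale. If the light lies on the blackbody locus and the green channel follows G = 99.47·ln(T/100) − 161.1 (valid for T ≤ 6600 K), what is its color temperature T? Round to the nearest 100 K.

4600 K

ln t = (219 + 161.1) / 99.47 = 3.8213.
t = e^3.8213 = 45.661.
T = 100·t = 4566 K → 4600 K to the nearest 100 K.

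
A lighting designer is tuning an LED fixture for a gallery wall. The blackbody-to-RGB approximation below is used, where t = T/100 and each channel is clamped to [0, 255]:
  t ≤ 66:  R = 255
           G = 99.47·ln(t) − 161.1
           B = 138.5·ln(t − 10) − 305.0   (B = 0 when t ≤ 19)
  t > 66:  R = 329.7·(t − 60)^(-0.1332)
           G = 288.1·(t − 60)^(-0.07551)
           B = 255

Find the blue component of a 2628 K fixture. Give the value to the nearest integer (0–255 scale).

t = 2628/100 = 26.28; the t ≤ 66 branch applies.
B = 138.5·ln(26.28 − 10) − 305.0 = 138.5·ln 16.28 − 305.0 = 138.5·2.7899 − 305.0 = 81.406.
Rounded: 81.

81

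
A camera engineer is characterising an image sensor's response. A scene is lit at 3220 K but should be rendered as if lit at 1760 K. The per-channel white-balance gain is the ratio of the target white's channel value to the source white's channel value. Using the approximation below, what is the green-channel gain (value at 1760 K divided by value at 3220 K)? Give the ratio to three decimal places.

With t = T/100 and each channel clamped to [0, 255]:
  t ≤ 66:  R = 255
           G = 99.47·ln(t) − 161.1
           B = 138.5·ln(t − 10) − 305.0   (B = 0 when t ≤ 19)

At 3220 K (t = 32.2):
  G = 99.47·ln 32.2 − 161.1 = 99.47·3.4720 − 161.1 = 184.257.
At 1760 K (t = 17.6):
  G = 99.47·ln 17.6 − 161.1 = 99.47·2.8679 − 161.1 = 124.170.
Gain = 124.170 / 184.257 = 0.6739 → 0.674.

0.674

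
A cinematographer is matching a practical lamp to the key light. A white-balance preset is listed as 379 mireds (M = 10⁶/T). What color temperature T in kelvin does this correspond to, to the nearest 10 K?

2640 K

T = 10⁶ / 379 = 2638.52 K → 2640 K.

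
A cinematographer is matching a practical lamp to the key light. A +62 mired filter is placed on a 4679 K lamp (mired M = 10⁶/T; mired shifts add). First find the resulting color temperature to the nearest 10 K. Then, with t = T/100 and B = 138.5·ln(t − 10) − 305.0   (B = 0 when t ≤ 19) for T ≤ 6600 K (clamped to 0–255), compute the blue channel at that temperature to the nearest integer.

M_in = 10⁶/4679 = 213.72; M_out = 213.72 + (+62) = 275.72.
T_out = 10⁶/275.72 = 3626.9 K → 3630 K; t = 36.3.
B = 138.5·ln(36.3 − 10) − 305.0 = 138.5·ln 26.3 − 305.0 = 138.5·3.2696 − 305.0 = 147.835.
Rounded: 148.

148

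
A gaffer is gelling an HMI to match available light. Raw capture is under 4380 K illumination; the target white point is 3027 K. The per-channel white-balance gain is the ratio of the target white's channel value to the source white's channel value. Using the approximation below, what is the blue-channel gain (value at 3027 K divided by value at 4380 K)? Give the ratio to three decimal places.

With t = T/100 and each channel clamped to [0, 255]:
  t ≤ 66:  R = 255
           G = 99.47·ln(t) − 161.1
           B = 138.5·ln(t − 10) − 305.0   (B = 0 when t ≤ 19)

At 4380 K (t = 43.8):
  B = 138.5·ln(43.8 − 10) − 305.0 = 138.5·ln 33.8 − 305.0 = 138.5·3.5205 − 305.0 = 182.584.
At 3027 K (t = 30.27):
  B = 138.5·ln(30.27 − 10) − 305.0 = 138.5·ln 20.27 − 305.0 = 138.5·3.0091 − 305.0 = 111.766.
Gain = 111.766 / 182.584 = 0.6121 → 0.612.

0.612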